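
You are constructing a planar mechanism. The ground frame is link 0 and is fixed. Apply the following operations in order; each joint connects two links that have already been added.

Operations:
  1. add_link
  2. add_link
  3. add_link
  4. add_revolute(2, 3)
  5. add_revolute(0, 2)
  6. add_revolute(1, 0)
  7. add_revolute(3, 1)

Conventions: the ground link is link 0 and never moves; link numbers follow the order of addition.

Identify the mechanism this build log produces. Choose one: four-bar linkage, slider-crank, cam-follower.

links: 4 (incl. ground); joints: 4 revolute, 0 prismatic, 0 higher (cam) pair, forming one closed loop
4 links in a single 4R loop → four-bar linkage

four-bar linkage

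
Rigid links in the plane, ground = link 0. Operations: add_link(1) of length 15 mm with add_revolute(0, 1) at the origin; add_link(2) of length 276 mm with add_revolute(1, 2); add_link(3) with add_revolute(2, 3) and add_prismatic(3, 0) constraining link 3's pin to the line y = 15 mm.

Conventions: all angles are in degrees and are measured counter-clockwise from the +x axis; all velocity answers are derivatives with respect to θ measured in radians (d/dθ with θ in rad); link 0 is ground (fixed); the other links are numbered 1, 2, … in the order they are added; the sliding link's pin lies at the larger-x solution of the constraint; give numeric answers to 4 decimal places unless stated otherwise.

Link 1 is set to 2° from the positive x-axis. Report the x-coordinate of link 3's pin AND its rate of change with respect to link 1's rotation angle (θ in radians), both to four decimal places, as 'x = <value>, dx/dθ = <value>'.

geometry: r = 15 mm, L = 276 mm, e = 15 mm
crank pin P = (r cos θ, r sin θ) = (14.990862, 0.523492)
h = r sin θ − e = 0.523492 − 15 = -14.476508
x = r cos θ + √(L² − h²) = 14.990862 + 275.620084 = 290.610946
dx/dθ = −r sin θ − h·r cos θ/√(L² − h²) (θ in radians; h = -14.476508) = 0.263879

x = 290.6109, dx/dθ = 0.2639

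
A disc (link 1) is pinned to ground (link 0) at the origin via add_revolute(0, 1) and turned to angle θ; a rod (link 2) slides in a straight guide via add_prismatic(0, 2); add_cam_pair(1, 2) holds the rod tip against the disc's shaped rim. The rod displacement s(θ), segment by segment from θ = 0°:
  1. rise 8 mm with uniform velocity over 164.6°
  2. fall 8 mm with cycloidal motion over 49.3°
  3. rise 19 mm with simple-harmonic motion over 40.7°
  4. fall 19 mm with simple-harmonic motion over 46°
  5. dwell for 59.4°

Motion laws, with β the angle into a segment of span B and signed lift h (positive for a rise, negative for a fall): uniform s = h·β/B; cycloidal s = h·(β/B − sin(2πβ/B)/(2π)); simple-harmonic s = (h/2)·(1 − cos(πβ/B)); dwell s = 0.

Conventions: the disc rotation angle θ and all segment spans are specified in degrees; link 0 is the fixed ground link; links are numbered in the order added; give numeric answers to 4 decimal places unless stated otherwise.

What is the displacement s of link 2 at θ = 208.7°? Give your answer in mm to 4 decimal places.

segment 1 (0° to 164.6°, uniform, h = 8) is passed completely: s = 0.0000 + (8) = 8.0000
θ = 208.7° falls in segment 2 (164.6° to 213.9°, cycloidal, h = -8): β = 208.7 − 164.6 = 44.1°, B = 49.3°; Δs = -8·(0.8945 − sin(2π·0.8945)/(2π)) = -7.9396; s = 8.0000 − 7.9396 = 0.0604

0.0604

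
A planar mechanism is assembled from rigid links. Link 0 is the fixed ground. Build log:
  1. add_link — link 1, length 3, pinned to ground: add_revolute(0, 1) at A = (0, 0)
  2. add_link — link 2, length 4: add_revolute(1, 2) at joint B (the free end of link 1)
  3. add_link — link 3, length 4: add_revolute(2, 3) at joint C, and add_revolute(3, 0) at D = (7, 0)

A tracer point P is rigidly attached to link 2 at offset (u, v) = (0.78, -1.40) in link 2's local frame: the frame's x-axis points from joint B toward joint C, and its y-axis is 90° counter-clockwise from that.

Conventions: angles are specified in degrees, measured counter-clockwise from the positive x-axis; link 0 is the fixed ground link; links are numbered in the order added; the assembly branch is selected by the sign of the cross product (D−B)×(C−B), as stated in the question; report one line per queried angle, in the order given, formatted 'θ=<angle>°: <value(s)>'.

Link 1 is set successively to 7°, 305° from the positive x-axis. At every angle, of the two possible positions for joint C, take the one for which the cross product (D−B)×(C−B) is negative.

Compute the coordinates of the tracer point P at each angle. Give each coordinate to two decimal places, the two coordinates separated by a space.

A=(0,0), D=(7.00,0)
θ=7°: B = A + 3.00·(cos7°, sin7°) = (2.9776, 0.3656)
θ=7°: |BD| = 4.0389
θ=7°: circle(B,4.00) ∩ circle(D,4.00): a=2.0195, h=3.4528
θ=7°:   candidates: C₊=(5.3014,3.6214) cross=13.946; C₋=(4.6763,-3.2558) cross=-13.946
θ=7°:   branch - wants cross < 0 → take C=(4.6763,-3.2558) (cross=-13.946)
θ=7°: ex = (C−B)/|BC| = (0.4247,-0.9054); ey = (0.9054,0.4247)
θ=7°: P = B + 0.78·ex + -1.40·ey = (2.0414,-0.9351)
θ=305°: B = A + 3.00·(cos305°, sin305°) = (1.7207, -2.4575)
θ=305°: |BD| = 5.8232
θ=305°: circle(B,4.00) ∩ circle(D,4.00): a=2.9116, h=2.7427
θ=305°:   candidates: C₊=(3.2029,1.2578) cross=15.971; C₋=(5.5178,-3.7153) cross=-15.971
θ=305°:   branch - wants cross < 0 → take C=(5.5178,-3.7153) (cross=-15.971)
θ=305°: ex = (C−B)/|BC| = (0.9493,-0.3145); ey = (0.3145,0.9493)
θ=305°: P = B + 0.78·ex + -1.40·ey = (2.0209,-4.0317)

θ=7°: 2.04 -0.94
θ=305°: 2.02 -4.03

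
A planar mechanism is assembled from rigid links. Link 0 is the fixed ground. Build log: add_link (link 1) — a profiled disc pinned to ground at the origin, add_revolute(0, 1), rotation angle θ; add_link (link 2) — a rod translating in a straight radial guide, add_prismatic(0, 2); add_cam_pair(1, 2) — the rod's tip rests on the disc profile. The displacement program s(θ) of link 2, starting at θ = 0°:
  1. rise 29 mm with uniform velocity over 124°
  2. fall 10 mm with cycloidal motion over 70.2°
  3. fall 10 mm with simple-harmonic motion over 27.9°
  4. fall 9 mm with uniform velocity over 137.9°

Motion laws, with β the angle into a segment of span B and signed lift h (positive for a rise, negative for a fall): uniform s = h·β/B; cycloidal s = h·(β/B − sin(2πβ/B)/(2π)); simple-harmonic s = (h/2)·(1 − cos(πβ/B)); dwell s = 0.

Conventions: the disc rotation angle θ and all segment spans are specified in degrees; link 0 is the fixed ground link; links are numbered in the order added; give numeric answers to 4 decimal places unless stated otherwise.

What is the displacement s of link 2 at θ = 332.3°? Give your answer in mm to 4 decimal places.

seg 1 [0°–124°] uniform, h=29: full span → s += 29 → s = 29.0000
seg 2 [124°–194.2°] cycloidal, h=-10: full span → s += -10 → s = 19.0000
seg 3 [194.2°–222.1°] simple-harmonic, h=-10: full span → s += -10 → s = 9.0000
seg 4 [222.1°–360°] uniform, h=-9: θ=332.3° here. β=110.2, B=137.9. -9·110.2/137.9 = -7.1922 → s = 1.8078

1.8078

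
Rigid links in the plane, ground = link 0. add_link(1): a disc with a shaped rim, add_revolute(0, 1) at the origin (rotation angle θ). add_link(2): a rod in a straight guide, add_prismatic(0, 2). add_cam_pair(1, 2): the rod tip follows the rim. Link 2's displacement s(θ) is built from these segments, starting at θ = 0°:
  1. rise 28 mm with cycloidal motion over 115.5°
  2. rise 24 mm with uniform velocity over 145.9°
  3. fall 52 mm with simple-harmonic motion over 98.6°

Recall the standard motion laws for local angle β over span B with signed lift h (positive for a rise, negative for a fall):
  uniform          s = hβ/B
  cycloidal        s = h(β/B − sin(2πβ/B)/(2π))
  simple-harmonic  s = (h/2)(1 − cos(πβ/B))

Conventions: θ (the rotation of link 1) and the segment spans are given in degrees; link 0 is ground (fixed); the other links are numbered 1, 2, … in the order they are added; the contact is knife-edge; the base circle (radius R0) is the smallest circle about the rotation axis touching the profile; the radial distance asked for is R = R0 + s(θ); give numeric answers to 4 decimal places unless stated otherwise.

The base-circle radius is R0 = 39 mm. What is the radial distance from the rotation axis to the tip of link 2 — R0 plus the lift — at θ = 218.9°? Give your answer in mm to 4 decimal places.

segment 1 (0° to 115.5°, cycloidal, h = 28) is passed completely: s = 0.0000 + (28) = 28.0000
θ = 218.9° falls in segment 2 (115.5° to 261.4°, uniform, h = 24): β = 218.9 − 115.5 = 103.4°, B = 145.9°; Δs = 24·103.4/145.9 = 17.0089; s = 28.0000 + 17.0089 = 45.0089
R = R0 + s = 39 + 45.0089 = 84.0089

84.0089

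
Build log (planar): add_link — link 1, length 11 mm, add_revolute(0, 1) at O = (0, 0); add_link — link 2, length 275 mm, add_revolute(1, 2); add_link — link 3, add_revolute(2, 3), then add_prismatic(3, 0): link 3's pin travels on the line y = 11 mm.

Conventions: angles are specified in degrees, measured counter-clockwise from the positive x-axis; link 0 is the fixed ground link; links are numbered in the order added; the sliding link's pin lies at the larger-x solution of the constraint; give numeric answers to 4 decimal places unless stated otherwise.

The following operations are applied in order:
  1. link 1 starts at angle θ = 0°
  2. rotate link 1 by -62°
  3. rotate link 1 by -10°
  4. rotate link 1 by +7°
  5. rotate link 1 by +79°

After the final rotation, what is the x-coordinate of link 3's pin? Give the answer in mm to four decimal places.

geometry: r = 11 mm, L = 275 mm, e = 11 mm; θ starts at 0°
rotate link 1 by -62°: θ ← 0° -62° = -62°
rotate link 1 by -10°: θ ← -62° -10° = -72°
rotate link 1 by +7°: θ ← -72° +7° = -65°
rotate link 1 by +79°: θ ← -65° +79° = 14°
crank pin P = (r cos θ, r sin θ) = (10.673253, 2.661141)
h = r sin θ − e = 2.661141 − 11 = -8.338859
x = r cos θ + √(L² − h²) = 10.673253 + 274.873541 = 285.546794

285.5468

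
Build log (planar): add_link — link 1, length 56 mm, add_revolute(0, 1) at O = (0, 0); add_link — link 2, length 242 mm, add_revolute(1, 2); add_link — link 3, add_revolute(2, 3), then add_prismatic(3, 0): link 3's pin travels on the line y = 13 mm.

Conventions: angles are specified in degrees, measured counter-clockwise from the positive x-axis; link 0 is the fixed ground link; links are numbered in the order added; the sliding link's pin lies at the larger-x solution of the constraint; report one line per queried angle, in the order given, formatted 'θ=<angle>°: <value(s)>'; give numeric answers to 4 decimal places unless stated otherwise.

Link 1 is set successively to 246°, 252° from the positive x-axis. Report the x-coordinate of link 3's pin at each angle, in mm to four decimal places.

geometry: r = 56 mm, L = 242 mm, e = 13 mm
θ=246°: crank pin P = (r cos θ, r sin θ) = (-22.777252, -51.158546)
θ=246°: h = r sin θ − e = -51.158546 − 13 = -64.158546
θ=246°: x = r cos θ + √(L² − h²) = -22.777252 + 233.340269 = 210.563017
θ=252°: crank pin P = (r cos θ, r sin θ) = (-17.304952, -53.259165)
θ=252°: h = r sin θ − e = -53.259165 − 13 = -66.259165
θ=252°: x = r cos θ + √(L² − h²) = -17.304952 + 232.752493 = 215.447541

θ=246°: 210.5630
θ=252°: 215.4475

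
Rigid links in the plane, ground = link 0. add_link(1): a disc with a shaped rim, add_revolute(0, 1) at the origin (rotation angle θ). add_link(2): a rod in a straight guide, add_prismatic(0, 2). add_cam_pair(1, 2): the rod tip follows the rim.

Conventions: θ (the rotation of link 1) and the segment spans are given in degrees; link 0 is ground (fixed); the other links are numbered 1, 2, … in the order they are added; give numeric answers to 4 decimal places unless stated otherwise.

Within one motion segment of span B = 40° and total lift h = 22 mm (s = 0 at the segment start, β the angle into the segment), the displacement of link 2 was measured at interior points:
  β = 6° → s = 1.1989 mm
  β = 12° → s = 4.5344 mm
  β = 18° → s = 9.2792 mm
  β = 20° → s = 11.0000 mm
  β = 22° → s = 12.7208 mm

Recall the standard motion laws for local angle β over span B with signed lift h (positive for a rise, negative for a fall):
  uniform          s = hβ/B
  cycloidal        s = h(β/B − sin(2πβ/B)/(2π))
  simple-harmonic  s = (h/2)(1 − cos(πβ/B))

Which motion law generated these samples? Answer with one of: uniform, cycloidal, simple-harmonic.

candidates at β/B = r: uniform s = h·r (linear in β); cycloidal s = h·(r − sin(2πr)/(2π)); simple-harmonic s = (h/2)(1 − cos(πr))
β=6°: printed 1.1989 | uniform 3.3000, cycloidal 0.4673, simple-harmonic 1.1989
β=12°: printed 4.5344 | uniform 6.6000, cycloidal 3.2700, simple-harmonic 4.5344
β=18°: printed 9.2792 | uniform 9.9000, cycloidal 8.8180, simple-harmonic 9.2792
β=20°: printed 11.0000 | uniform 11.0000, cycloidal 11.0000, simple-harmonic 11.0000
β=22°: printed 12.7208 | uniform 12.1000, cycloidal 13.1820, simple-harmonic 12.7208
only one law matches every sample → simple-harmonic

simple-harmonic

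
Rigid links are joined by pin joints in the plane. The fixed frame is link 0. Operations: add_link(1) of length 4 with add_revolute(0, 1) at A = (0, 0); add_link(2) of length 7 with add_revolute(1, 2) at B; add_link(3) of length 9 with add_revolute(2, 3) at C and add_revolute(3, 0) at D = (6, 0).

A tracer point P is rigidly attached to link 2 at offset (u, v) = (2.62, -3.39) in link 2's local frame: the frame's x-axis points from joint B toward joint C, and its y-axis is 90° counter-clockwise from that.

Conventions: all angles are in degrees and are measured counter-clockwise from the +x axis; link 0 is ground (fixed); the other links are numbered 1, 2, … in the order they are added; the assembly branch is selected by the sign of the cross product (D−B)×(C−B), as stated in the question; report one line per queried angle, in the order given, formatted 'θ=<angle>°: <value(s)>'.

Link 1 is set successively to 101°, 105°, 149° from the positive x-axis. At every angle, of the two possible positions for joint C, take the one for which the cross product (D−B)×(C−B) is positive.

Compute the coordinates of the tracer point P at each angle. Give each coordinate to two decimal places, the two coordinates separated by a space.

A=(0,0), D=(6.00,0)
θ=101°: B = A + 4.00·(cos101°, sin101°) = (-0.7632, 3.9265)
θ=101°: |BD| = 7.8204
θ=101°: circle(B,7.00) ∩ circle(D,9.00): a=1.8643, h=6.7472
θ=101°:   candidates: C₊=(4.2367,8.8256) cross=52.766; C₋=(-2.5386,-2.8446) cross=-52.766
θ=101°:   branch + wants cross > 0 → take C=(4.2367,8.8256) (cross=52.766)
θ=101°: ex = (C−B)/|BC| = (0.7143,0.6999); ey = (-0.6999,0.7143)
θ=101°: P = B + 2.62·ex + -3.39·ey = (3.4807,3.3388)
θ=105°: B = A + 4.00·(cos105°, sin105°) = (-1.0353, 3.8637)
θ=105°: |BD| = 8.0264
θ=105°: circle(B,7.00) ∩ circle(D,9.00): a=2.0198, h=6.7023
θ=105°:   candidates: C₊=(3.9614,8.7661) cross=53.795; C₋=(-2.4912,-2.9832) cross=-53.795
θ=105°:   branch + wants cross > 0 → take C=(3.9614,8.7661) (cross=53.795)
θ=105°: ex = (C−B)/|BC| = (0.7138,0.7003); ey = (-0.7003,0.7138)
θ=105°: P = B + 2.62·ex + -3.39·ey = (3.2091,3.2788)
θ=149°: B = A + 4.00·(cos149°, sin149°) = (-3.4287, 2.0602)
θ=149°: |BD| = 9.6511
θ=149°: circle(B,7.00) ∩ circle(D,9.00): a=3.1677, h=6.2422
θ=149°:   candidates: C₊=(0.9985,7.4823) cross=60.245; C₋=(-1.6664,-4.7144) cross=-60.245
θ=149°:   branch + wants cross > 0 → take C=(0.9985,7.4823) (cross=60.245)
θ=149°: ex = (C−B)/|BC| = (0.6325,0.7746); ey = (-0.7746,0.6325)
θ=149°: P = B + 2.62·ex + -3.39·ey = (0.8542,1.9456)

θ=101°: 3.48 3.34
θ=105°: 3.21 3.28
θ=149°: 0.85 1.95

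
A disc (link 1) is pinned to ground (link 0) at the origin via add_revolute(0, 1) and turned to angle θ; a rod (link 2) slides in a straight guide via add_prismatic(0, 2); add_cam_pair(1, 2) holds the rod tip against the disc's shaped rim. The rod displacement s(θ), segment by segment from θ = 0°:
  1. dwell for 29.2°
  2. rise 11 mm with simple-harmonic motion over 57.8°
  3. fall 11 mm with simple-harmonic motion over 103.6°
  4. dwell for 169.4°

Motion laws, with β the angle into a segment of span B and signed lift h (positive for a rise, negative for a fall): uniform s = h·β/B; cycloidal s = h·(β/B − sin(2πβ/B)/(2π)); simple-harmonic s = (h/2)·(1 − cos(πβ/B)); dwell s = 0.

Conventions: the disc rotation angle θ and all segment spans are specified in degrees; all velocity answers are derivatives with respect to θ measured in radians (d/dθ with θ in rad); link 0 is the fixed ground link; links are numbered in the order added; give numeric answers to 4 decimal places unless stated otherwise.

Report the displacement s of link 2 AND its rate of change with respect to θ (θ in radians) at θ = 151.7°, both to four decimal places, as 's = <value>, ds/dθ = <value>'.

segment 1 (0° to 29.2°, dwell): s unchanged at 0.0000
segment 2 (29.2° to 87°, simple-harmonic, h = 11) is passed completely: s = 0.0000 + (11) = 11.0000
θ = 151.7° falls in segment 3 (87° to 190.6°, simple-harmonic, h = -11): β = 151.7 − 87 = 64.7°, B = 103.6°; Δs = -11/2·(1 − cos(π·0.6245)) = -7.5971; s = 11.0000 − 7.5971 = 3.4029
velocity in seg [87°–190.6°] (simple-harmonic), θ in radians: β = 64.7° = 1.1292 rad, B = 103.6° = 1.8082 rad; ds/dθ = (πh/(2B)) sin(πβ/B) = (π·(-11)/(2·1.8082)) sin(π·0.6245) = -8.834113 mm/rad

s = 3.4029, ds/dθ = -8.8341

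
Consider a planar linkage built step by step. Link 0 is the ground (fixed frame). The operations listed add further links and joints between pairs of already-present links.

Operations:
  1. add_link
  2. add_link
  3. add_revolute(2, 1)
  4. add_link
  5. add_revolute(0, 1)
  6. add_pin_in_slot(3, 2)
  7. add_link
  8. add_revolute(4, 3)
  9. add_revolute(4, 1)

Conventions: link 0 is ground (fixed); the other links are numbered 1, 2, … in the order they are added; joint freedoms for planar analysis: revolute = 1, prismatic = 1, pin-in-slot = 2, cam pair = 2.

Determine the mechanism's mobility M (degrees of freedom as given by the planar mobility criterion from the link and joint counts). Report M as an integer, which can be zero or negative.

link 0 = ground. State L|J1|J2 = 1|0|0
+link1  2|0|0
+link2  3|0|0
R(2,1) f=1→J1  3|1|0
+link3  4|1|0
R(0,1) f=1→J1  4|2|0
PS(3,2) f=2→J2  4|2|1
+link4  5|2|1
R(4,3) f=1→J1  5|3|1
R(4,1) f=1→J1  5|4|1
M = 3(5−1)−2·4−1 = 12−8−1 = 3

M = 3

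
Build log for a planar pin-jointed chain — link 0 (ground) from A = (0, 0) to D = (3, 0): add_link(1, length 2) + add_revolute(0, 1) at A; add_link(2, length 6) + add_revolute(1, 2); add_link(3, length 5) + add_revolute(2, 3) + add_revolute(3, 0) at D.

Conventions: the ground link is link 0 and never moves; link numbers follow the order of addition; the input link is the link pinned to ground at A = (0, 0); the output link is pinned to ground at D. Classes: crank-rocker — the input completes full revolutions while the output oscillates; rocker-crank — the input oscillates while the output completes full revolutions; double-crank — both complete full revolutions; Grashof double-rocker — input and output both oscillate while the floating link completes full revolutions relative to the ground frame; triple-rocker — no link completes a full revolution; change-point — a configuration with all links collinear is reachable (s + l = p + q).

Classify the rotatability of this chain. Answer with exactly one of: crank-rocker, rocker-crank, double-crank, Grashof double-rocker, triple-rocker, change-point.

lengths: ground=3, input=2, coupler=6, output=5
sorted: s=2 (shortest), l=6 (longest), p+q=8
s + l = 8 vs p + q = 8
s + l = p + q → change-point (collinear configuration reachable)

change-point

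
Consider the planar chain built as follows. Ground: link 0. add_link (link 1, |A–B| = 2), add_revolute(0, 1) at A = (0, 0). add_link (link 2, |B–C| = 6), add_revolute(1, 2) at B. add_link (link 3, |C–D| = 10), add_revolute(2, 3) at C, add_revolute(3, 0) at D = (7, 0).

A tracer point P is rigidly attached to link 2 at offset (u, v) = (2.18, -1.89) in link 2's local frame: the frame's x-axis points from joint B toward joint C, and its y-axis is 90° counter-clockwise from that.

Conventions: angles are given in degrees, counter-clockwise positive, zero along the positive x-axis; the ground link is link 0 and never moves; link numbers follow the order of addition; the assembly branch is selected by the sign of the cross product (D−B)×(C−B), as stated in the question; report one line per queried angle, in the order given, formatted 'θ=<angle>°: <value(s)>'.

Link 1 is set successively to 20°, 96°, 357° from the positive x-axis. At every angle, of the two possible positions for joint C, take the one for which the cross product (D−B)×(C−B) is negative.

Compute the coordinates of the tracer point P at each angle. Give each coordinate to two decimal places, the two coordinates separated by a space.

A=(0,0), D=(7.00,0)
θ=20°: B = A + 2.00·(cos20°, sin20°) = (1.8794, 0.6840)
θ=20°: |BD| = 5.1661
θ=20°: circle(B,6.00) ∩ circle(D,10.00): a=-3.6112, h=4.7916
θ=20°:   candidates: C₊=(-1.0655,5.9116) cross=24.754; C₋=(-2.3344,-3.5872) cross=-24.754
θ=20°:   branch - wants cross < 0 → take C=(-2.3344,-3.5872) (cross=-24.754)
θ=20°: ex = (C−B)/|BC| = (-0.7023,-0.7119); ey = (0.7119,-0.7023)
θ=20°: P = B + 2.18·ex + -1.89·ey = (-0.9971,0.4595)
θ=96°: B = A + 2.00·(cos96°, sin96°) = (-0.2091, 1.9890)
θ=96°: |BD| = 7.4784
θ=96°: circle(B,6.00) ∩ circle(D,10.00): a=-0.5398, h=5.9757
θ=96°:   candidates: C₊=(0.8600,7.8930) cross=44.689; C₋=(-2.3187,-3.6278) cross=-44.689
θ=96°:   branch - wants cross < 0 → take C=(-2.3187,-3.6278) (cross=-44.689)
θ=96°: ex = (C−B)/|BC| = (-0.3516,-0.9361); ey = (0.9361,-0.3516)
θ=96°: P = B + 2.18·ex + -1.89·ey = (-2.7449,0.6128)
θ=357°: B = A + 2.00·(cos357°, sin357°) = (1.9973, -0.1047)
θ=357°: |BD| = 5.0038
θ=357°: circle(B,6.00) ∩ circle(D,10.00): a=-3.8932, h=4.5654
θ=357°:   candidates: C₊=(-1.9906,4.3783) cross=22.845; C₋=(-1.7996,-4.7505) cross=-22.845
θ=357°:   branch - wants cross < 0 → take C=(-1.7996,-4.7505) (cross=-22.845)
θ=357°: ex = (C−B)/|BC| = (-0.6328,-0.7743); ey = (0.7743,-0.6328)
θ=357°: P = B + 2.18·ex + -1.89·ey = (-0.8457,-0.5967)

θ=20°: -1.00 0.46
θ=96°: -2.74 0.61
θ=357°: -0.85 -0.60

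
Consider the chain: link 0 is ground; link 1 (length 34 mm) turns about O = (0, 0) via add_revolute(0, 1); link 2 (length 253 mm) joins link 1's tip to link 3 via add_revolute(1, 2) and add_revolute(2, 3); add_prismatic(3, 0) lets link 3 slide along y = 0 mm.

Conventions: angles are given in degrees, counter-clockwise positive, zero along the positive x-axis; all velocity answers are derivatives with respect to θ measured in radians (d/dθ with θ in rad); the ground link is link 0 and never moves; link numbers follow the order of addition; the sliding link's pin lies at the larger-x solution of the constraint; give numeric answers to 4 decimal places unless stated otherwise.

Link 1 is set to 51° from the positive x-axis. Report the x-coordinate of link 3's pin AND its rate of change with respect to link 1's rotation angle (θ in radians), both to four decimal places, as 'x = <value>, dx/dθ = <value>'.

geometry: r = 34 mm, L = 253 mm, e = 0 mm
crank pin P = (r cos θ, r sin θ) = (21.396893, 26.422963)
h = r sin θ − e = 26.422963 − 0 = 26.422963
x = r cos θ + √(L² − h²) = 21.396893 + 251.616428 = 273.013322
dx/dθ = −r sin θ − h·r cos θ/√(L² − h²) (θ in radians; h = 26.422963) = -28.669912

x = 273.0133, dx/dθ = -28.6699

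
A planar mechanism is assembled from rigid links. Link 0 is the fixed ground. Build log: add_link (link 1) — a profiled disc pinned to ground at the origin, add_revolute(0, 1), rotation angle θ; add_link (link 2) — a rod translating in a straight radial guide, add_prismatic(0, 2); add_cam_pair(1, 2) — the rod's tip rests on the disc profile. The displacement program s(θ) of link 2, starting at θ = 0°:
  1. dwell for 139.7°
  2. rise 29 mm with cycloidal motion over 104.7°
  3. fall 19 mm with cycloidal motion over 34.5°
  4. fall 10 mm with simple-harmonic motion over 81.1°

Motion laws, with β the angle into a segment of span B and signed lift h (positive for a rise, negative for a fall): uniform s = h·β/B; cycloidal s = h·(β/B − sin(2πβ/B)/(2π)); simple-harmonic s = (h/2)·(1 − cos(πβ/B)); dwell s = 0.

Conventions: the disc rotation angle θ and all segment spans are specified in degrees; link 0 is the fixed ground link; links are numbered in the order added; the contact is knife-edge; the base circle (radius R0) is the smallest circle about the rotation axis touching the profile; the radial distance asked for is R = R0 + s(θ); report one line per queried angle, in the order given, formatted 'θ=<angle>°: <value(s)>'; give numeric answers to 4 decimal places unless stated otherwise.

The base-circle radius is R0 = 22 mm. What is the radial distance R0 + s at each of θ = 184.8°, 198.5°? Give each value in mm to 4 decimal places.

seg 1 [0°–139.7°] dwell: s stays 0.0000
seg 2 [139.7°–244.4°] cycloidal, h=29: θ=184.8° here. β=45.1, B=104.7. 29·(0.4308 − sin(2π·0.4308)/(2π)) = 10.5465 → s = 10.5465
seg 2 [139.7°–244.4°] cycloidal, h=29: θ=198.5° here. β=58.8, B=104.7. 29·(0.5616 − sin(2π·0.5616)/(2π)) = 18.0288 → s = 18.0288
θ=184.8°: R = R0 + s = 22 + 10.5465 = 32.5465
θ=198.5°: R = R0 + s = 22 + 18.0288 = 40.0288

θ=184.8°: 32.5465
θ=198.5°: 40.0288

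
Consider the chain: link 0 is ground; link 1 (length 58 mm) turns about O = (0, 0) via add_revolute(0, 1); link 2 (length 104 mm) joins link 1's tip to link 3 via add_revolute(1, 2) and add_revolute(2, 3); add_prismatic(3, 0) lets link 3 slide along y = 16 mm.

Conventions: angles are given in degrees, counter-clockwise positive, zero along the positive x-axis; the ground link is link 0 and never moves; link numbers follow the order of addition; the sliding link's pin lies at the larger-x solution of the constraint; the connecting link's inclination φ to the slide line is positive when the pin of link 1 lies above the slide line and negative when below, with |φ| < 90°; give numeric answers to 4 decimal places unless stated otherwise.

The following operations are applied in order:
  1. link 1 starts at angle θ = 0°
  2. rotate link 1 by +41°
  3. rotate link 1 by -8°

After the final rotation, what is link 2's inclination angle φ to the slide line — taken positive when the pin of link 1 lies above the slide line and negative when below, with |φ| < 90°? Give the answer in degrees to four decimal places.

geometry: r = 58 mm, L = 104 mm, e = 16 mm; θ starts at 0°
rotate link 1 by +41°: θ ← 0° +41° = 41°
rotate link 1 by -8°: θ ← 41° -8° = 33°
h = r sin θ − e = 31.589064 − 16 = 15.589064
sin φ = h / L = 15.589064 / 104 = 0.14989485
φ = arcsin(0.14989485) = 8.620833°

8.6208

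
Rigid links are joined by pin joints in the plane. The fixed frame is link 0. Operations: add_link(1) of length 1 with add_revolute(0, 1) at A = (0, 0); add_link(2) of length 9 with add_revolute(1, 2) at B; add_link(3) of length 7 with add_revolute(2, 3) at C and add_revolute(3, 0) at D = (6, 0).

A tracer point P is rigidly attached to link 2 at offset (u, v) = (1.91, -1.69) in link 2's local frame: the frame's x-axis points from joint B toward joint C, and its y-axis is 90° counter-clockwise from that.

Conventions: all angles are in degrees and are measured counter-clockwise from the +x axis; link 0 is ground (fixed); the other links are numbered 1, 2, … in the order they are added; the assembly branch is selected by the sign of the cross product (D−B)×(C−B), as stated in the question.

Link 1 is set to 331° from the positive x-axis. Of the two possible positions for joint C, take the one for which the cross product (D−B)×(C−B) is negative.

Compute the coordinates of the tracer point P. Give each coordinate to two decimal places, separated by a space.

A=(0,0), D=(6.00,0)
B = A + 1.00·(cos331°, sin331°) = (0.8746, -0.4848)
|BD| = 5.1483
circle(B,9.00) ∩ circle(D,7.00): a=5.6820, h=6.9796
  candidates: C₊=(5.8741,6.9989) cross=35.933; C₋=(7.1886,-6.8983) cross=-35.933
  branch - wants cross < 0 → take C=(7.1886,-6.8983) (cross=-35.933)
ex = (C−B)/|BC| = (0.7016,-0.7126); ey = (0.7126,0.7016)
P = B + 1.91·ex + -1.69·ey = (1.0103,-3.0315)

1.01 -3.03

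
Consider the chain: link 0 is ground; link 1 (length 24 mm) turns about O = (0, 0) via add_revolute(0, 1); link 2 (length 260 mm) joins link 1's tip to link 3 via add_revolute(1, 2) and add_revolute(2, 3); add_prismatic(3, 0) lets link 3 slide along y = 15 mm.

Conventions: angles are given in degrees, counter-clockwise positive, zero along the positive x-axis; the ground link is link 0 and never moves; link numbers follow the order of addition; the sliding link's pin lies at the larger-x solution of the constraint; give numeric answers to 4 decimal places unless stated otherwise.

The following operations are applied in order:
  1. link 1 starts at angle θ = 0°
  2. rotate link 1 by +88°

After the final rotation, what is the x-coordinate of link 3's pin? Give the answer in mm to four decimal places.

geometry: r = 24 mm, L = 260 mm, e = 15 mm; θ starts at 0°
rotate link 1 by +88°: θ ← 0° +88° = 88°
crank pin P = (r cos θ, r sin θ) = (0.837588, 23.985380)
h = r sin θ − e = 23.985380 − 15 = 8.985380
x = r cos θ + √(L² − h²) = 0.837588 + 259.844690 = 260.682278

260.6823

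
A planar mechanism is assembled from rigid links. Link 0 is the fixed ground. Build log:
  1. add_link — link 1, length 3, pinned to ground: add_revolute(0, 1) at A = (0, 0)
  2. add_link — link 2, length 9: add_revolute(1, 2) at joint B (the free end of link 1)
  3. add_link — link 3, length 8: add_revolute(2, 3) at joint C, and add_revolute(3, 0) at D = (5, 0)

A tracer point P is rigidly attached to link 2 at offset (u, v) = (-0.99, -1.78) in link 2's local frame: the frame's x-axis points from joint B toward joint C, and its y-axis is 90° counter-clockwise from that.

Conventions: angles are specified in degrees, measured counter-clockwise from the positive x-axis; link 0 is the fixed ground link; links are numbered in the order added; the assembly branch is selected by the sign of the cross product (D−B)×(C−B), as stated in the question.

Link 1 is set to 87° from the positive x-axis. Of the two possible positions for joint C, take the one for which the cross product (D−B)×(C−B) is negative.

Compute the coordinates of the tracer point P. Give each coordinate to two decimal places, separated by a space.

A=(0,0), D=(5.00,0)
B = A + 3.00·(cos87°, sin87°) = (0.1570, 2.9959)
|BD| = 5.6947
circle(B,9.00) ∩ circle(D,8.00): a=4.3400, h=7.8845
  candidates: C₊=(7.9957,7.4179) cross=44.900; C₋=(-0.3000,-5.9925) cross=-44.900
  branch - wants cross < 0 → take C=(-0.3000,-5.9925) (cross=-44.900)
ex = (C−B)/|BC| = (-0.0508,-0.9987); ey = (0.9987,-0.0508)
P = B + -0.99·ex + -1.78·ey = (-1.5704,4.0750)

-1.57 4.07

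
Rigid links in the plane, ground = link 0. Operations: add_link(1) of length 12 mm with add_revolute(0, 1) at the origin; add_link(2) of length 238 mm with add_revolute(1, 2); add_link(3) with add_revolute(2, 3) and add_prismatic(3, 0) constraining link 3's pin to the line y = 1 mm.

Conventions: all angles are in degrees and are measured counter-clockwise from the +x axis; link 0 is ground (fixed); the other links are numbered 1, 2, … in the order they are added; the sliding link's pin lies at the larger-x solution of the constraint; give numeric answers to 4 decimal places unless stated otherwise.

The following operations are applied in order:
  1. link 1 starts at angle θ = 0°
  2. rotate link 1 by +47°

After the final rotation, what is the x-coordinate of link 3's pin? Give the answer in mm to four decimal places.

geometry: r = 12 mm, L = 238 mm, e = 1 mm; θ starts at 0°
rotate link 1 by +47°: θ ← 0° +47° = 47°
crank pin P = (r cos θ, r sin θ) = (8.183980, 8.776244)
h = r sin θ − e = 8.776244 − 1 = 7.776244
x = r cos θ + √(L² − h²) = 8.183980 + 237.872928 = 246.056909

246.0569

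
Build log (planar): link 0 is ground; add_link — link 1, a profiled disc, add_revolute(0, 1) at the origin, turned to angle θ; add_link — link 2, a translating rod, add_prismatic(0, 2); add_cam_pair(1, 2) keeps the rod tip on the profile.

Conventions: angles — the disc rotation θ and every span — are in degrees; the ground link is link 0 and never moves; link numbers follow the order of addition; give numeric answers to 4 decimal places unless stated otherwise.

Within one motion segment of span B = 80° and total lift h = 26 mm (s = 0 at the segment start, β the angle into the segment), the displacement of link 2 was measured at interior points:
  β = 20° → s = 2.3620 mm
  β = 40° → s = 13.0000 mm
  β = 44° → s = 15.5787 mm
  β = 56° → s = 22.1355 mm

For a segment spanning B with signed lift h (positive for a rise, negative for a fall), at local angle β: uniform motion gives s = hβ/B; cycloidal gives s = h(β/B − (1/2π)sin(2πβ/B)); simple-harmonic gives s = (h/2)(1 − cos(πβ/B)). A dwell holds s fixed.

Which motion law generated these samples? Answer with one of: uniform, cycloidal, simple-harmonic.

candidates at β/B = r: uniform s = h·r (linear in β); cycloidal s = h·(r − sin(2πr)/(2π)); simple-harmonic s = (h/2)(1 − cos(πr))
β=20°: printed 2.3620 | uniform 6.5000, cycloidal 2.3620, simple-harmonic 3.8076
β=40°: printed 13.0000 | uniform 13.0000, cycloidal 13.0000, simple-harmonic 13.0000
β=44°: printed 15.5787 | uniform 14.3000, cycloidal 15.5787, simple-harmonic 15.0336
β=56°: printed 22.1355 | uniform 18.2000, cycloidal 22.1355, simple-harmonic 20.6412
only one law matches every sample → cycloidal

cycloidal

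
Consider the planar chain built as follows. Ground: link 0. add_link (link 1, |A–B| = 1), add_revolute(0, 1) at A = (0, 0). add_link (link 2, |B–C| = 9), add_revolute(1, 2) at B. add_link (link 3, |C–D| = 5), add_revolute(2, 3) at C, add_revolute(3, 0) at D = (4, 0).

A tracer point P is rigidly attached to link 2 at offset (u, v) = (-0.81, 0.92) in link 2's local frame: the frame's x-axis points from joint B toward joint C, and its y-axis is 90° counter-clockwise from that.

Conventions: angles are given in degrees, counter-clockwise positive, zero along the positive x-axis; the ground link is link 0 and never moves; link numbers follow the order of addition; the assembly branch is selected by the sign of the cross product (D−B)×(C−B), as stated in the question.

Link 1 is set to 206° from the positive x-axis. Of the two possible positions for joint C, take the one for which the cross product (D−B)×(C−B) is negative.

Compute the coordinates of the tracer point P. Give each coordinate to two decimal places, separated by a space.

A=(0,0), D=(4.00,0)
B = A + 1.00·(cos206°, sin206°) = (-0.8988, -0.4384)
|BD| = 4.9184
circle(B,9.00) ∩ circle(D,5.00): a=8.1521, h=3.8135
  candidates: C₊=(6.8810,4.0865) cross=18.756; C₋=(7.5608,-3.5101) cross=-18.756
  branch - wants cross < 0 → take C=(7.5608,-3.5101) (cross=-18.756)
ex = (C−B)/|BC| = (0.9400,-0.3413); ey = (0.3413,0.9400)
P = B + -0.81·ex + 0.92·ey = (-1.3462,0.7028)

-1.35 0.70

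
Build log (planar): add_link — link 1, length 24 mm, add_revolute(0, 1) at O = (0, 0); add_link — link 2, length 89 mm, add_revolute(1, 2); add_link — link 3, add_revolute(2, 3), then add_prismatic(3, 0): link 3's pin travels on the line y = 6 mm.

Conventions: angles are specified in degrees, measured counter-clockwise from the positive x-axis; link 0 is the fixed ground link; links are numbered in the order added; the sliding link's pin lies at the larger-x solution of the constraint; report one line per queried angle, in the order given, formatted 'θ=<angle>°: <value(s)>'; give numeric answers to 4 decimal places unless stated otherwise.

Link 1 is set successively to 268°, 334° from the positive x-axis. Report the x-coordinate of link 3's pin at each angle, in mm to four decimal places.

geometry: r = 24 mm, L = 89 mm, e = 6 mm
θ=268°: crank pin P = (r cos θ, r sin θ) = (-0.837588, -23.985380)
θ=268°: h = r sin θ − e = -23.985380 − 6 = -29.985380
θ=268°: x = r cos θ + √(L² − h²) = -0.837588 + 83.796641 = 82.959053
θ=334°: crank pin P = (r cos θ, r sin θ) = (21.571057, -10.520908)
θ=334°: h = r sin θ − e = -10.520908 − 6 = -16.520908
θ=334°: x = r cos θ + √(L² − h²) = 21.571057 + 87.453185 = 109.024242

θ=268°: 82.9591
θ=334°: 109.0242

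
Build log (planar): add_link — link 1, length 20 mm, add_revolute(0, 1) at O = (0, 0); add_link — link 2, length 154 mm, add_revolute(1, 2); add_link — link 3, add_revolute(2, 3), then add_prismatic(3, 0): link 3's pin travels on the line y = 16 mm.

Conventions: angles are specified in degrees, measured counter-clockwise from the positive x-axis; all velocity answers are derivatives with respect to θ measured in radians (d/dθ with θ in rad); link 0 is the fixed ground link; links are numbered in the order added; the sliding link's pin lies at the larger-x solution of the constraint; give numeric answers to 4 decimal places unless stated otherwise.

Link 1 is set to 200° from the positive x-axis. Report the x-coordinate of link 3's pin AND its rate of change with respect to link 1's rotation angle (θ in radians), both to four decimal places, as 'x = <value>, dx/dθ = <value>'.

geometry: r = 20 mm, L = 154 mm, e = 16 mm
crank pin P = (r cos θ, r sin θ) = (-18.793852, -6.840403)
h = r sin θ − e = -6.840403 − 16 = -22.840403
x = r cos θ + √(L² − h²) = -18.793852 + 152.296802 = 133.502950
dx/dθ = −r sin θ − h·r cos θ/√(L² − h²) (θ in radians; h = -22.840403) = 4.021833

x = 133.5029, dx/dθ = 4.0218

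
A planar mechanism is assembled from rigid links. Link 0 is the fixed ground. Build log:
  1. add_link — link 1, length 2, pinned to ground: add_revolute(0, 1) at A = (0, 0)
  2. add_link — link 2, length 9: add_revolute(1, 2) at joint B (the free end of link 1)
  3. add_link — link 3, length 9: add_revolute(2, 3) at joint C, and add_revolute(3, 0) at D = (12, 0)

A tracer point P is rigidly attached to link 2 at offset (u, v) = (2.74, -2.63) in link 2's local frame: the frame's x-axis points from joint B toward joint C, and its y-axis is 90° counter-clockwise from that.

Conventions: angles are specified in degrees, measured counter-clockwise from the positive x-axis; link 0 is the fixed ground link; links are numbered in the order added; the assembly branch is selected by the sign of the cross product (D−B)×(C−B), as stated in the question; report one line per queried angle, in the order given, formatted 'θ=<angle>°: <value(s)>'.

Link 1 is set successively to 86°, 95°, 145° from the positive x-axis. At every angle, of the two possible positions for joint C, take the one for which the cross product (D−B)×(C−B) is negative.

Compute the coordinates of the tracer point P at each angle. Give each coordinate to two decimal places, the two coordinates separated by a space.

A=(0,0), D=(12.00,0)
θ=86°: B = A + 2.00·(cos86°, sin86°) = (0.1395, 1.9951)
θ=86°: |BD| = 12.0271
θ=86°: circle(B,9.00) ∩ circle(D,9.00): a=6.0136, h=6.6960
θ=86°:   candidates: C₊=(7.1805,7.6008) cross=80.534; C₋=(4.9590,-5.6057) cross=-80.534
θ=86°:   branch - wants cross < 0 → take C=(4.9590,-5.6057) (cross=-80.534)
θ=86°: ex = (C−B)/|BC| = (0.5355,-0.8445); ey = (0.8445,0.5355)
θ=86°: P = B + 2.74·ex + -2.63·ey = (-0.6144,-1.7273)
θ=95°: B = A + 2.00·(cos95°, sin95°) = (-0.1743, 1.9924)
θ=95°: |BD| = 12.3363
θ=95°: circle(B,9.00) ∩ circle(D,9.00): a=6.1681, h=6.5539
θ=95°:   candidates: C₊=(6.9713,7.4641) cross=80.851; C₋=(4.8543,-5.4717) cross=-80.851
θ=95°:   branch - wants cross < 0 → take C=(4.8543,-5.4717) (cross=-80.851)
θ=95°: ex = (C−B)/|BC| = (0.5587,-0.8293); ey = (0.8293,0.5587)
θ=95°: P = B + 2.74·ex + -2.63·ey = (-0.8245,-1.7495)
θ=145°: B = A + 2.00·(cos145°, sin145°) = (-1.6383, 1.1472)
θ=145°: |BD| = 13.6865
θ=145°: circle(B,9.00) ∩ circle(D,9.00): a=6.8432, h=5.8455
θ=145°:   candidates: C₊=(5.6708,6.3985) cross=80.005; C₋=(4.6909,-5.2514) cross=-80.005
θ=145°:   branch - wants cross < 0 → take C=(4.6909,-5.2514) (cross=-80.005)
θ=145°: ex = (C−B)/|BC| = (0.7032,-0.7109); ey = (0.7109,0.7032)
θ=145°: P = B + 2.74·ex + -2.63·ey = (-1.5812,-2.6504)

θ=86°: -0.61 -1.73
θ=95°: -0.82 -1.75
θ=145°: -1.58 -2.65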